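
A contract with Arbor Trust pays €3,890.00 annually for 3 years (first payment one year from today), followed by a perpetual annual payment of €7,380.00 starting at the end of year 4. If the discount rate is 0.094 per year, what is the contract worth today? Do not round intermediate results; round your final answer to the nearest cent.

PV of 3-year annuity: €3,890.00 × [1 − (1+0.094)^−3] / 0.094 = 9776.96082
Perpetuity value at year 3: €7,380.00 / 0.094 = 78510.63830
PV of perpetuity: 78510.63830 / (1+0.094)^3 = 59962.05967
Total PV = 9776.96082 + 59962.05967 = 69739.02049

€69739.02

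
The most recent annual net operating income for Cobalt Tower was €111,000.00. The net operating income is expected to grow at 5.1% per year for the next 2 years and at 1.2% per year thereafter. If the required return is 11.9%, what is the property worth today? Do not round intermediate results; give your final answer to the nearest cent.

D_1 = 116661.00000
D_2 = 122610.71100
Terminal value at year 2: TV = D_2×(1+g_2)/(r−g_2) = 124082.03953/0.107 = 1159645.22927
P_0 = D_1/(1+r)^1 + D_2/(1+r)^2 + TV/(1+r)^2
    = 104254.69169 + 97919.28594 + 926115.11560 = 1128289.09323

€1128289.09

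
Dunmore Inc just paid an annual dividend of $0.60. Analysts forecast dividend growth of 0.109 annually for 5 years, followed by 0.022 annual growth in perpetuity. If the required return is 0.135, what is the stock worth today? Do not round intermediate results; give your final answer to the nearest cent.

D_1 = 0.66540
D_2 = 0.73793
D_3 = 0.81836
D_4 = 0.90756
D_5 = 1.00649
Terminal value at year 5: TV = D_5×(1+g_2)/(r−g_2) = 1.02863/0.113 = 9.10293
P_0 = D_1/(1+r)^1 + D_2/(1+r)^2 + D_3/(1+r)^3 + D_4/(1+r)^4 + D_5/(1+r)^5 + TV/(1+r)^5
    = 0.58626 + 0.57283 + 0.55970 + 0.54688 + 0.53435 + 4.83284 = 7.63286

$7.63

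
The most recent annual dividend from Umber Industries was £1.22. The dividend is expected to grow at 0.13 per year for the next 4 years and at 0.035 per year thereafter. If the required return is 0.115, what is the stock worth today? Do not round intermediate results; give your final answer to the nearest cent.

D_1 = 1.37860
D_2 = 1.55782
D_3 = 1.76033
D_4 = 1.98918
Terminal value at year 4: TV = D_4×(1+g_2)/(r−g_2) = 2.05880/0.08 = 25.73499
P_0 = D_1/(1+r)^1 + D_2/(1+r)^2 + D_3/(1+r)^3 + D_4/(1+r)^4 + TV/(1+r)^4
    = 1.23641 + 1.25305 + 1.26990 + 1.28699 + 16.65039 = 21.69674

£21.70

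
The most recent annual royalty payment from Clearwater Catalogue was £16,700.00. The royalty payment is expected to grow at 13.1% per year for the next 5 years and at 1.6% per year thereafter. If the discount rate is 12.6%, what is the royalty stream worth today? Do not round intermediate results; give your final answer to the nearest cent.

D_1 = 18887.70000
D_2 = 21361.98870
D_3 = 24160.40922
D_4 = 27325.42283
D_5 = 30905.05322
Terminal value at year 5: TV = D_5×(1+g_2)/(r−g_2) = 31399.53407/0.11 = 285450.30972
P_0 = D_1/(1+r)^1 + D_2/(1+r)^2 + D_3/(1+r)^3 + D_4/(1+r)^4 + D_5/(1+r)^5 + TV/(1+r)^5
    = 16774.15631 + 16848.64190 + 16923.45825 + 16998.60682 + 17074.08909 + 157702.49560 = 242321.44798

£242321.45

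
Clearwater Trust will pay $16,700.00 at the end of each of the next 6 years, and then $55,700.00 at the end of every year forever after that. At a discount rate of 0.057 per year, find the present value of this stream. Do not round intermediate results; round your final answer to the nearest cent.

PV of 6-year annuity: $16,700.00 × [1 − (1+0.057)^−6] / 0.057 = 82899.07830
Perpetuity value at year 6: $55,700.00 / 0.057 = 977192.98246
PV of perpetuity: 977192.98246 / (1+0.057)^6 = 700697.25423
Total PV = 82899.07830 + 700697.25423 = 783596.33253

$783596.33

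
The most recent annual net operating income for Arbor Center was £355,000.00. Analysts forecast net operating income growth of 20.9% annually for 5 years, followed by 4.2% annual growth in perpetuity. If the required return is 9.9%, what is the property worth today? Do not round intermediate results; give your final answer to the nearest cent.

D_1 = 429195.00000
D_2 = 518896.75500
D_3 = 627346.17679
D_4 = 758461.52775
D_5 = 916979.98704
Terminal value at year 5: TV = D_5×(1+g_2)/(r−g_2) = 955493.14650/0.057 = 16763037.65789
P_0 = D_1/(1+r)^1 + D_2/(1+r)^2 + D_3/(1+r)^3 + D_4/(1+r)^4 + D_5/(1+r)^5 + TV/(1+r)^5
    = 390532.30209 + 429621.06754 + 472622.26630 + 519927.49768 + 571967.55659 + 10455968.31529 = 12840639.00550

£12840639.01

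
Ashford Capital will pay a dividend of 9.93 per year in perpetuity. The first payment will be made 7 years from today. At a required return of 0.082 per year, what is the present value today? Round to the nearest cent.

Value at end of year 6: C / r = 9.93 / 0.082 = 121.0976
Discount to today: PV = 121.0976 / (1 + 0.082)^6 = 121.0976 / 1.604588 = 75.47

75.47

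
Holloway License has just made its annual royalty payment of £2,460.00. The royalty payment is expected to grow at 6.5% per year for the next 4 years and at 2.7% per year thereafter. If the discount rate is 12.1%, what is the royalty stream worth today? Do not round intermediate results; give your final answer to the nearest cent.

D_1 = 2619.90000
D_2 = 2790.19350
D_3 = 2971.55608
D_4 = 3164.70722
Terminal value at year 4: TV = D_4×(1+g_2)/(r−g_2) = 3250.15432/0.094 = 34576.10976
P_0 = D_1/(1+r)^1 + D_2/(1+r)^2 + D_3/(1+r)^3 + D_4/(1+r)^4 + TV/(1+r)^4
    = 2337.10972 + 2220.35848 + 2109.43959 + 2004.06170 + 21895.44004 = 30566.40953

£30566.41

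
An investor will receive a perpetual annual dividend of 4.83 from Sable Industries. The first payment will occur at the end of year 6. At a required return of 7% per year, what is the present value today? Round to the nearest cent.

Value at end of year 5: C / r = 4.83 / 0.07 = 69.0000
Discount to today: PV = 69.0000 / (1 + 0.07)^5 = 69.0000 / 1.402552 = 49.20

49.20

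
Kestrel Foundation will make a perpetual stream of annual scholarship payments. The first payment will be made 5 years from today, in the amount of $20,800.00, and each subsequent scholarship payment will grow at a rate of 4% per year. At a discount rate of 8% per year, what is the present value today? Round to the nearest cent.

$382215.52

Value at end of year 4: C₁ / (r − g) = $20,800.00 / (0.08 − 0.04) = $520,000.0000
Discount to today: PV = $520,000.0000 / (1 + 0.08)^4 = $520,000.0000 / 1.360489 = $382,215.52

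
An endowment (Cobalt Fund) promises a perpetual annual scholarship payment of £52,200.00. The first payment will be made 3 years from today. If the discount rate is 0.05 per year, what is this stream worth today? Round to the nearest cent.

£946938.78

Value at end of year 2: C / r = £52,200.00 / 0.05 = £1,044,000.0000
Discount to today: PV = £1,044,000.0000 / (1 + 0.05)^2 = £1,044,000.0000 / 1.102500 = £946,938.78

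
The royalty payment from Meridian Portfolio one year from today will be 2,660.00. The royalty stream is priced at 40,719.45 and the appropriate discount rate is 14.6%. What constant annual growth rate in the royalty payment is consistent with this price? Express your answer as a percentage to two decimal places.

8.07%

P = D₁/(r−g) ⇒ g = r − D₁/P = 0.146 − 2,660.00/40,719.45 = 0.080675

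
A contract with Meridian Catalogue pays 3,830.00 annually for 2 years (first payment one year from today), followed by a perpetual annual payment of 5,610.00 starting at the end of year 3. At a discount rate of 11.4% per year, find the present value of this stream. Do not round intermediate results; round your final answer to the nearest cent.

46178.35

PV of 2-year annuity: 3,830.00 × [1 − (1+0.114)^−2] / 0.114 = 6524.29178
Perpetuity value at year 2: 5,610.00 / 0.114 = 49210.52632
PV of perpetuity: 49210.52632 / (1+0.114)^2 = 39654.05716
Total PV = 6524.29178 + 39654.05716 = 46178.34894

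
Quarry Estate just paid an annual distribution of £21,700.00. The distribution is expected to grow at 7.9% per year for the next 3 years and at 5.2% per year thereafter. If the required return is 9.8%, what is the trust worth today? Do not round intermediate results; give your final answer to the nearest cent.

D_1 = 23414.30000
D_2 = 25264.02970
D_3 = 27259.88805
Terminal value at year 3: TV = D_3×(1+g_2)/(r−g_2) = 28677.40222/0.046 = 623421.78749
P_0 = D_1/(1+r)^1 + D_2/(1+r)^2 + D_3/(1+r)^3 + TV/(1+r)^3
    = 21324.49909 + 20955.49592 + 20592.87805 + 470950.16749 = 533823.04055

£533823.04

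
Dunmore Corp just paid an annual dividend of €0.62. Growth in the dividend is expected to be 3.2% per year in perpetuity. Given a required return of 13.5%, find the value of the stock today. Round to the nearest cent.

D₁ = D₀ × (1 + g) = €0.62 × 1.032 = €0.6398
Growing perpetuity: P = D₁ / (r − g) = €0.6398 / (0.135 − 0.032) = €6.21

€6.21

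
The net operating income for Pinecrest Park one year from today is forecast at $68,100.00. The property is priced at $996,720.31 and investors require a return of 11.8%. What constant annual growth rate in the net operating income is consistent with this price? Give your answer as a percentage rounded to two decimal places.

4.97%

P = D₁/(r−g) ⇒ g = r − D₁/P = 0.118 − $68,100.00/$996,720.31 = 0.049676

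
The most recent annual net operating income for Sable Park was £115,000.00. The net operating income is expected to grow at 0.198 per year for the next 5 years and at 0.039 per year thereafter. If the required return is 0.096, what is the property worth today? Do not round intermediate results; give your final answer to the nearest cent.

£4027821.63

D_1 = 137770.00000
D_2 = 165048.46000
D_3 = 197728.05508
D_4 = 236878.20999
D_5 = 283780.09556
Terminal value at year 5: TV = D_5×(1+g_2)/(r−g_2) = 294847.51929/0.057 = 5172763.49632
P_0 = D_1/(1+r)^1 + D_2/(1+r)^2 + D_3/(1+r)^3 + D_4/(1+r)^4 + D_5/(1+r)^5 + TV/(1+r)^5
    = 125702.55474 + 137401.15017 + 150188.48349 + 164165.87885 + 179444.09020 + 3270919.46873 = 4027821.62618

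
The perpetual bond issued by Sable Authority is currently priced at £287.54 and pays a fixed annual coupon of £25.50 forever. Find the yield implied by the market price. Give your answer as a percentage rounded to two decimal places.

8.87%

P = C/r ⇒ r = C/P = £25.50/£287.54 = 0.088683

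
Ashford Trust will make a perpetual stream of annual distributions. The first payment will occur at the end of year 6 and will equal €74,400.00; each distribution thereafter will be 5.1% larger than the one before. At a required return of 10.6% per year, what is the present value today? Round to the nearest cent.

Value at end of year 5: C₁ / (r − g) = €74,400.00 / (0.106 − 0.051) = €1,352,727.2727
Discount to today: PV = €1,352,727.2727 / (1 + 0.106)^5 = €1,352,727.2727 / 1.654915 = €817,399.96

€817399.96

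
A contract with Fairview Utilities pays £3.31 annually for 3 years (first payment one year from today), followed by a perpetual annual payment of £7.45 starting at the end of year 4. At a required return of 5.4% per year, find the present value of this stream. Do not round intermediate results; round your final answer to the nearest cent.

PV of 3-year annuity: £3.31 × [1 − (1+0.054)^−3] / 0.054 = 8.94681
Perpetuity value at year 3: £7.45 / 0.054 = 137.96296
PV of perpetuity: 137.96296 / (1+0.054)^3 = 117.82588
Total PV = 8.94681 + 117.82588 = 126.77269

£126.77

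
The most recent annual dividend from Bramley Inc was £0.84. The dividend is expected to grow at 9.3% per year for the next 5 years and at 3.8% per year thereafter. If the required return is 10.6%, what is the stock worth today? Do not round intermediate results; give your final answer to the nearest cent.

£16.14

D_1 = 0.91812
D_2 = 1.00351
D_3 = 1.09683
D_4 = 1.19884
D_5 = 1.31033
Terminal value at year 5: TV = D_5×(1+g_2)/(r−g_2) = 1.36012/0.068 = 20.00177
P_0 = D_1/(1+r)^1 + D_2/(1+r)^2 + D_3/(1+r)^3 + D_4/(1+r)^4 + D_5/(1+r)^5 + TV/(1+r)^5
    = 0.83013 + 0.82037 + 0.81073 + 0.80120 + 0.79178 + 12.08629 = 16.14049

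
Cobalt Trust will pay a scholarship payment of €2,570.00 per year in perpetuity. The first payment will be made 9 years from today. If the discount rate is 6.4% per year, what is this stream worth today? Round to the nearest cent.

Value at end of year 8: C / r = €2,570.00 / 0.064 = €40,156.2500
Discount to today: PV = €40,156.2500 / (1 + 0.064)^8 = €40,156.2500 / 1.642605 = €24,446.69

€24446.69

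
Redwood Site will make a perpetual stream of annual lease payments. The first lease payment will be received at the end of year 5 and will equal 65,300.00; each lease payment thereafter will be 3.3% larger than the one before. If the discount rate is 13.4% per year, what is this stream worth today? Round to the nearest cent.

390966.54

Value at end of year 4: C₁ / (r − g) = 65,300.00 / (0.134 − 0.033) = 646,534.6535
Discount to today: PV = 646,534.6535 / (1 + 0.134)^4 = 646,534.6535 / 1.653683 = 390,966.54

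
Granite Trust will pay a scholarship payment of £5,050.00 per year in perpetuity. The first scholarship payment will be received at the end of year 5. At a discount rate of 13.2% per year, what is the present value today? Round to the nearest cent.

£23298.70

Value at end of year 4: C / r = £5,050.00 / 0.132 = £38,257.5758
Discount to today: PV = £38,257.5758 / (1 + 0.132)^4 = £38,257.5758 / 1.642047 = £23,298.70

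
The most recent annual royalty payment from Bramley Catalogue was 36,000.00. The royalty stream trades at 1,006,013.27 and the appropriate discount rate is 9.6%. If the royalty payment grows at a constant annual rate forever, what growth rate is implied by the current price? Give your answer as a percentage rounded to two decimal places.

5.81%

P = D₀(1+g)/(r−g) ⇒ P(r−g) = D₀(1+g) ⇒ g(P+D₀) = P·r − D₀
g = (P·r − D₀)/(P + D₀) = (1,006,013.27×0.096 − 36,000.00) / (1,006,013.27 + 36,000.00) = 0.058135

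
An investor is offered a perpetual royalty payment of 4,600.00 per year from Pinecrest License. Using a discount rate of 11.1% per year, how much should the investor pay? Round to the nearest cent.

41441.44

Level perpetuity: PV = C / r = 4,600.00 / 0.111 = 41,441.44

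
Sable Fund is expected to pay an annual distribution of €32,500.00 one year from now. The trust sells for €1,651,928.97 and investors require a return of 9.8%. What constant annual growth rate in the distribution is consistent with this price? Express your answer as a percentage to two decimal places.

7.83%

P = D₁/(r−g) ⇒ g = r − D₁/P = 0.098 − €32,500.00/€1,651,928.97 = 0.078326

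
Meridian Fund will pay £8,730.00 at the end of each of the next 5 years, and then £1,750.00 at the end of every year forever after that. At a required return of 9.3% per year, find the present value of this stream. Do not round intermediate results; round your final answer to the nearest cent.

PV of 5-year annuity: £8,730.00 × [1 − (1+0.093)^−5] / 0.093 = 33693.97435
Perpetuity value at year 5: £1,750.00 / 0.093 = 18817.20430
PV of perpetuity: 18817.20430 / (1+0.093)^5 = 12062.97118
Total PV = 33693.97435 + 12062.97118 = 45756.94553

£45756.95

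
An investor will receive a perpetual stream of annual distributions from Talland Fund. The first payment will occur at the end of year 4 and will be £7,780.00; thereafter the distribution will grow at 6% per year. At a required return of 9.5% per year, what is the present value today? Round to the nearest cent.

Value at end of year 3: C₁ / (r − g) = £7,780.00 / (0.095 − 0.06) = £222,285.7143
Discount to today: PV = £222,285.7143 / (1 + 0.095)^3 = £222,285.7143 / 1.312932 = £169,304.77

£169304.77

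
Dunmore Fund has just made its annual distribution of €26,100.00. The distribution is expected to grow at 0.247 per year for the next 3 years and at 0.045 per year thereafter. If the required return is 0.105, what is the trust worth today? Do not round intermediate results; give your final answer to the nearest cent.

D_1 = 32546.70000
D_2 = 40585.73490
D_3 = 50610.41142
Terminal value at year 3: TV = D_3×(1+g_2)/(r−g_2) = 52887.87993/0.06 = 881464.66557
P_0 = D_1/(1+r)^1 + D_2/(1+r)^2 + D_3/(1+r)^3 + TV/(1+r)^3
    = 29454.02715 + 33239.06955 + 37510.51559 + 653308.14660 = 753511.75890

€753511.76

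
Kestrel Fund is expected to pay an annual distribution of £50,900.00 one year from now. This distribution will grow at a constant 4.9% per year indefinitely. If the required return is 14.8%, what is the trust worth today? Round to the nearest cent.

Growing perpetuity: P = D₁ / (r − g) = £50,900.0000 / (0.148 − 0.049) = £514,141.41

£514141.41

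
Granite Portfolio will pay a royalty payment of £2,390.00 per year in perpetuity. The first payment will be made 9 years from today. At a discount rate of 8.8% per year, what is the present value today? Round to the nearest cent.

Value at end of year 8: C / r = £2,390.00 / 0.088 = £27,159.0909
Discount to today: PV = £27,159.0909 / (1 + 0.088)^8 = £27,159.0909 / 1.963501 = £13,831.97

£13831.97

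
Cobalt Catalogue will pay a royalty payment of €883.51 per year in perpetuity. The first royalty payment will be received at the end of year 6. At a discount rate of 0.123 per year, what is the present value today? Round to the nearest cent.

Value at end of year 5: C / r = €883.51 / 0.123 = €7,183.0081
Discount to today: PV = €7,183.0081 / (1 + 0.123)^5 = €7,183.0081 / 1.786071 = €4,021.68

€4021.68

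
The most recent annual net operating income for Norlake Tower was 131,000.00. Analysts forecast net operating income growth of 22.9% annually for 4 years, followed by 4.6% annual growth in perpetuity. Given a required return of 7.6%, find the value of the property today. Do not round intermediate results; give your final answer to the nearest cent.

D_1 = 160999.00000
D_2 = 197867.77100
D_3 = 243179.49056
D_4 = 298867.59390
Terminal value at year 4: TV = D_4×(1+g_2)/(r−g_2) = 312615.50322/0.03 = 10420516.77388
P_0 = D_1/(1+r)^1 + D_2/(1+r)^2 + D_3/(1+r)^3 + D_4/(1+r)^4 + TV/(1+r)^4
    = 149627.32342 + 170903.32759 + 195204.63718 + 222961.43038 + 7773921.87269 = 8512618.59126

8512618.59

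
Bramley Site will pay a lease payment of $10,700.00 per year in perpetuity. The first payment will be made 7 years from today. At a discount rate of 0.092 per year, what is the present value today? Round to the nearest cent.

$68589.89

Value at end of year 6: C / r = $10,700.00 / 0.092 = $116,304.3478
Discount to today: PV = $116,304.3478 / (1 + 0.092)^6 = $116,304.3478 / 1.695649 = $68,589.89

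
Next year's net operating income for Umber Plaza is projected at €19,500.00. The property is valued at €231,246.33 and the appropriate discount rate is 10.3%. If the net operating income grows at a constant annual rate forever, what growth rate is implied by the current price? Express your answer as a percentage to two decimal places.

P = D₁/(r−g) ⇒ g = r − D₁/P = 0.103 − €19,500.00/€231,246.33 = 0.018674

1.87%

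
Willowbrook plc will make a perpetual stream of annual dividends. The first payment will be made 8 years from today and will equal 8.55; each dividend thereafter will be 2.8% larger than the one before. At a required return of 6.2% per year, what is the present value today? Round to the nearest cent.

165.05

Value at end of year 7: C₁ / (r − g) = 8.55 / (0.062 − 0.028) = 251.4706
Discount to today: PV = 251.4706 / (1 + 0.062)^7 = 251.4706 / 1.523602 = 165.05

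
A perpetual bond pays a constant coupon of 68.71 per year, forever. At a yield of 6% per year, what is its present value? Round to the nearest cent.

1145.17

Level perpetuity: PV = C / r = 68.71 / 0.06 = 1,145.17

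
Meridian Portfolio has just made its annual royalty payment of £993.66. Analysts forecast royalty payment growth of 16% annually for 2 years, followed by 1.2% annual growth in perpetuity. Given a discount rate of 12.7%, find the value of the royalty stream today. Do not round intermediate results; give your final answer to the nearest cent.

£11339.25

D_1 = 1152.64560
D_2 = 1337.06890
Terminal value at year 2: TV = D_2×(1+g_2)/(r−g_2) = 1353.11372/0.115 = 11766.20628
P_0 = D_1/(1+r)^1 + D_2/(1+r)^2 + TV/(1+r)^2
    = 1022.75563 + 1052.70323 + 9263.78839 = 11339.24725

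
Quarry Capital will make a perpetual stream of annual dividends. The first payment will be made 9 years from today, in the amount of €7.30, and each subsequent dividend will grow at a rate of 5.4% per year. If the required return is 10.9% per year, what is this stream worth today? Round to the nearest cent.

Value at end of year 8: C₁ / (r − g) = €7.30 / (0.109 − 0.054) = €132.7273
Discount to today: PV = €132.7273 / (1 + 0.109)^8 = €132.7273 / 2.287981 = €58.01

€58.01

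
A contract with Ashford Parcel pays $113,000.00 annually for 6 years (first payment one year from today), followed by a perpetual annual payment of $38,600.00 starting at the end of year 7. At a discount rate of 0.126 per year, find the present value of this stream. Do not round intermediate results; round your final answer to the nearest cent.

$607109.69

PV of 6-year annuity: $113,000.00 × [1 − (1+0.126)^−6] / 0.126 = 456800.19047
Perpetuity value at year 6: $38,600.00 / 0.126 = 306349.20635
PV of perpetuity: 306349.20635 / (1+0.126)^6 = 150309.49527
Total PV = 456800.19047 + 150309.49527 = 607109.68574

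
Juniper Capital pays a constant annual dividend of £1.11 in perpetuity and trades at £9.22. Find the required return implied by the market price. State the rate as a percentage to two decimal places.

P = C/r ⇒ r = C/P = £1.11/£9.22 = 0.120390

12.04%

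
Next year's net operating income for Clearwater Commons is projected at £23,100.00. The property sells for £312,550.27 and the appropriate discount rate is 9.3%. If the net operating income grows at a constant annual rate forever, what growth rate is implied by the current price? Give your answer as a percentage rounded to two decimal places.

1.91%

P = D₁/(r−g) ⇒ g = r − D₁/P = 0.093 − £23,100.00/£312,550.27 = 0.019092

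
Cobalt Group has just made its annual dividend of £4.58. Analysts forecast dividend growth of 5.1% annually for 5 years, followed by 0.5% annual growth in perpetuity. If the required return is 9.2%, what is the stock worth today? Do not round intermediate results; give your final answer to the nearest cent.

D_1 = 4.81358
D_2 = 5.05907
D_3 = 5.31709
D_4 = 5.58826
D_5 = 5.87326
Terminal value at year 5: TV = D_5×(1+g_2)/(r−g_2) = 5.90262/0.087 = 67.84625
P_0 = D_1/(1+r)^1 + D_2/(1+r)^2 + D_3/(1+r)^3 + D_4/(1+r)^4 + D_5/(1+r)^5 + TV/(1+r)^5
    = 4.40804 + 4.24254 + 4.08325 + 3.92994 + 3.78239 + 43.69308 = 64.13923

£64.14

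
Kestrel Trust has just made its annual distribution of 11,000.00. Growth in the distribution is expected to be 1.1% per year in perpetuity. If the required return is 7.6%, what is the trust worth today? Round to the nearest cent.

D₁ = D₀ × (1 + g) = 11,000.00 × 1.011 = 11,121.0000
Growing perpetuity: P = D₁ / (r − g) = 11,121.0000 / (0.076 − 0.011) = 171,092.31

171092.31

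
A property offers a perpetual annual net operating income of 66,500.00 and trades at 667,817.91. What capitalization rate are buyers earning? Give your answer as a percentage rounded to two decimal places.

P = C/r ⇒ r = C/P = 66,500.00/667,817.91 = 0.099578

9.96%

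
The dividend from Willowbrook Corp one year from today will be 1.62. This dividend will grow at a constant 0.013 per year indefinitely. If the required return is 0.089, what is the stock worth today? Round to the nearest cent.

Growing perpetuity: P = D₁ / (r − g) = 1.6200 / (0.089 − 0.013) = 21.32

21.32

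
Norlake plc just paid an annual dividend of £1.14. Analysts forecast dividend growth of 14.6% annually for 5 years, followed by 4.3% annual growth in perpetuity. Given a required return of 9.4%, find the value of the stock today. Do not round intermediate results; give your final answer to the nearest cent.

£35.97

D_1 = 1.30644
D_2 = 1.49718
D_3 = 1.71577
D_4 = 1.96627
D_5 = 2.25335
Terminal value at year 5: TV = D_5×(1+g_2)/(r−g_2) = 2.35024/0.051 = 46.08314
P_0 = D_1/(1+r)^1 + D_2/(1+r)^2 + D_3/(1+r)^3 + D_4/(1+r)^4 + D_5/(1+r)^5 + TV/(1+r)^5
    = 1.19419 + 1.25095 + 1.31041 + 1.37269 + 1.43794 + 29.40732 = 35.97350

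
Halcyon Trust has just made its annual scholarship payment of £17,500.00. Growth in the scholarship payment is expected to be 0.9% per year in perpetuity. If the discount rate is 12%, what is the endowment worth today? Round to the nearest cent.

D₁ = D₀ × (1 + g) = £17,500.00 × 1.009 = £17,657.5000
Growing perpetuity: P = D₁ / (r − g) = £17,657.5000 / (0.12 − 0.009) = £159,076.58

£159076.58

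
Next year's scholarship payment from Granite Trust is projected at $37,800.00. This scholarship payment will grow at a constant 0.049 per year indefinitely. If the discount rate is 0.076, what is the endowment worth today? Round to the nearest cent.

Growing perpetuity: P = D₁ / (r − g) = $37,800.0000 / (0.076 − 0.049) = $1,400,000.00

$1400000.00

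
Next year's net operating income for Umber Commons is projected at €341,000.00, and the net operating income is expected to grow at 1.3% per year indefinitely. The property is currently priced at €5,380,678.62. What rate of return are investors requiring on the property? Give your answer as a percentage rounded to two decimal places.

7.64%

P = D₁/(r − g) ⇒ r = D₁/P + g = €341,000.0000/€5,380,678.62 + 0.013 = 0.063375 + 0.013 = 0.076375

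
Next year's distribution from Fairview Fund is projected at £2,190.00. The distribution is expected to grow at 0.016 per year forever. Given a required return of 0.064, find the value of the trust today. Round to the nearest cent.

£45625.00

Growing perpetuity: P = D₁ / (r − g) = £2,190.0000 / (0.064 − 0.016) = £45,625.00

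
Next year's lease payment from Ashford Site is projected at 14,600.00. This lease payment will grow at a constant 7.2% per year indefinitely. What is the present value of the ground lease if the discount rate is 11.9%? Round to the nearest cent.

310638.30

Growing perpetuity: P = D₁ / (r − g) = 14,600.0000 / (0.119 − 0.072) = 310,638.30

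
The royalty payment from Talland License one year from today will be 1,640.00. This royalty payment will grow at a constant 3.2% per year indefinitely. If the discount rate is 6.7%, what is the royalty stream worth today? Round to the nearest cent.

Growing perpetuity: P = D₁ / (r − g) = 1,640.0000 / (0.067 − 0.032) = 46,857.14

46857.14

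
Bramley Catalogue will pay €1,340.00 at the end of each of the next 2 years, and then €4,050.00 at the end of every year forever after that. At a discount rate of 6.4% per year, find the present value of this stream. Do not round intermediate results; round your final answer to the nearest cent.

€58340.47

PV of 2-year annuity: €1,340.00 × [1 − (1+0.064)^−2] / 0.064 = 2443.04370
Perpetuity value at year 2: €4,050.00 / 0.064 = 63281.25000
PV of perpetuity: 63281.25000 / (1+0.064)^2 = 55897.42389
Total PV = 2443.04370 + 55897.42389 = 58340.46759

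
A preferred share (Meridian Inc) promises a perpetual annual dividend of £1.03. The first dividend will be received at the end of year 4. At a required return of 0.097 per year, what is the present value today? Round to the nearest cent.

Value at end of year 3: C / r = £1.03 / 0.097 = £10.6186
Discount to today: PV = £10.6186 / (1 + 0.097)^3 = £10.6186 / 1.320140 = £8.04

£8.04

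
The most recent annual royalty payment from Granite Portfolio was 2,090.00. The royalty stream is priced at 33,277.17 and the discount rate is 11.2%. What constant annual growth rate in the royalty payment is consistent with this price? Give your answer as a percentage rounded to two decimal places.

P = D₀(1+g)/(r−g) ⇒ P(r−g) = D₀(1+g) ⇒ g(P+D₀) = P·r − D₀
g = (P·r − D₀)/(P + D₀) = (33,277.17×0.112 − 2,090.00) / (33,277.17 + 2,090.00) = 0.046287

4.63%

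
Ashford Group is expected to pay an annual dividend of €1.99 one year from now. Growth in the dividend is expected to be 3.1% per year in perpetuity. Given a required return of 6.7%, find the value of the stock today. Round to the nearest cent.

€55.28

Growing perpetuity: P = D₁ / (r − g) = €1.9900 / (0.067 − 0.031) = €55.28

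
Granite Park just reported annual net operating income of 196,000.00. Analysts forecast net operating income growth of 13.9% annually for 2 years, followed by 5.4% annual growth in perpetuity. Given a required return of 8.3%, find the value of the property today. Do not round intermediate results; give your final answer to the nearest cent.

8302257.20

D_1 = 223244.00000
D_2 = 254274.91600
Terminal value at year 2: TV = D_2×(1+g_2)/(r−g_2) = 268005.76146/0.029 = 9241577.98152
P_0 = D_1/(1+r)^1 + D_2/(1+r)^2 + TV/(1+r)^2
    = 206134.81071 + 216793.67442 + 7879328.71867 = 8302257.20381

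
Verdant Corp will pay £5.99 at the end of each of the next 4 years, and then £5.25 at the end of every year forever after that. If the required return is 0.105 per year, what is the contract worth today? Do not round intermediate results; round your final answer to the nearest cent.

PV of 4-year annuity: £5.99 × [1 − (1+0.105)^−4] / 0.105 = 18.78379
Perpetuity value at year 4: £5.25 / 0.105 = 50.00000
PV of perpetuity: 50.00000 / (1+0.105)^4 = 33.53674
Total PV = 18.78379 + 33.53674 = 52.32054

£52.32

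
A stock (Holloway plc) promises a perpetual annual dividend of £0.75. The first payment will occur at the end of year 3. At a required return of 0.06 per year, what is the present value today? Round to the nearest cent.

Value at end of year 2: C / r = £0.75 / 0.06 = £12.5000
Discount to today: PV = £12.5000 / (1 + 0.06)^2 = £12.5000 / 1.123600 = £11.12

£11.12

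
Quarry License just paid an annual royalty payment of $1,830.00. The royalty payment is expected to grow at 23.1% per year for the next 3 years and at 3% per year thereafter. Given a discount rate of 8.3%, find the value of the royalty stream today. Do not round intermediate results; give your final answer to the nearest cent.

D_1 = 2252.73000
D_2 = 2773.11063
D_3 = 3413.69919
Terminal value at year 3: TV = D_3×(1+g_2)/(r−g_2) = 3516.11016/0.053 = 66341.70115
P_0 = D_1/(1+r)^1 + D_2/(1+r)^2 + D_3/(1+r)^3 + TV/(1+r)^3
    = 2080.08310 + 2364.34192 + 2687.44682 + 52227.74004 = 59359.61188

$59359.61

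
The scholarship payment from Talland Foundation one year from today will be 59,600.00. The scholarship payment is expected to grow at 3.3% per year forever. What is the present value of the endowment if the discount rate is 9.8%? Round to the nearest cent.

916923.08

Growing perpetuity: P = D₁ / (r − g) = 59,600.0000 / (0.098 − 0.033) = 916,923.08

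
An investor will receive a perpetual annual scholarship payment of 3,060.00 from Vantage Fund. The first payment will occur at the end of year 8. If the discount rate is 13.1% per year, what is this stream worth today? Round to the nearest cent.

9867.61

Value at end of year 7: C / r = 3,060.00 / 0.131 = 23,358.7786
Discount to today: PV = 23,358.7786 / (1 + 0.131)^7 = 23,358.7786 / 2.367218 = 9,867.61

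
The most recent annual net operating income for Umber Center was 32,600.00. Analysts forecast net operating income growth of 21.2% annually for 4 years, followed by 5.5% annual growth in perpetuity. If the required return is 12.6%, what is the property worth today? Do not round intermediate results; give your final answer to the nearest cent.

D_1 = 39511.20000
D_2 = 47887.57440
D_3 = 58039.74017
D_4 = 70344.16509
Terminal value at year 4: TV = D_4×(1+g_2)/(r−g_2) = 74213.09417/0.071 = 1045254.84746
P_0 = D_1/(1+r)^1 + D_2/(1+r)^2 + D_3/(1+r)^3 + D_4/(1+r)^4 + TV/(1+r)^4
    = 35089.87567 + 37769.91946 + 40654.65576 + 43759.71827 + 650232.43349 = 807506.60264

807506.60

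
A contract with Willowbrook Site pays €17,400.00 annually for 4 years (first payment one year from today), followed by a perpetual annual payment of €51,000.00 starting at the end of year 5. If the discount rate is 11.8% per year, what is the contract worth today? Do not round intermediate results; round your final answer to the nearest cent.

€329717.08

PV of 4-year annuity: €17,400.00 × [1 − (1+0.118)^−4] / 0.118 = 53073.26897
Perpetuity value at year 4: €51,000.00 / 0.118 = 432203.38983
PV of perpetuity: 432203.38983 / (1+0.118)^4 = 276643.80836
Total PV = 53073.26897 + 276643.80836 = 329717.07733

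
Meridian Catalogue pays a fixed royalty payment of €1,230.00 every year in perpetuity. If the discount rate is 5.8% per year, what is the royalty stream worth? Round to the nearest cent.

Level perpetuity: PV = C / r = €1,230.00 / 0.058 = €21,206.90

€21206.90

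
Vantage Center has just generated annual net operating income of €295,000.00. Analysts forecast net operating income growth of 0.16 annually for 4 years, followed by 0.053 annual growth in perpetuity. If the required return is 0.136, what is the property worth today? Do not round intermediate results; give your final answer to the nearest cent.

D_1 = 342200.00000
D_2 = 396952.00000
D_3 = 460464.32000
D_4 = 534138.61120
Terminal value at year 4: TV = D_4×(1+g_2)/(r−g_2) = 562447.95759/0.083 = 6776481.41679
P_0 = D_1/(1+r)^1 + D_2/(1+r)^2 + D_3/(1+r)^3 + D_4/(1+r)^4 + TV/(1+r)^4
    = 301232.39437 + 307596.45904 + 314094.97578 + 320730.78512 + 4069030.32211 = 5312684.93641

€5312684.94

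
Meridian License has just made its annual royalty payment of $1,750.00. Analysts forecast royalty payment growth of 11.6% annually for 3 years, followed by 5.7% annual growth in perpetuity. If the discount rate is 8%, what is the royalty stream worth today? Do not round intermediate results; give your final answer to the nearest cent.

$94345.21

D_1 = 1953.00000
D_2 = 2179.54800
D_3 = 2432.37557
Terminal value at year 3: TV = D_3×(1+g_2)/(r−g_2) = 2571.02098/0.023 = 111783.52067
P_0 = D_1/(1+r)^1 + D_2/(1+r)^2 + D_3/(1+r)^3 + TV/(1+r)^3
    = 1808.33333 + 1868.61111 + 1930.89815 + 88737.36272 = 94345.20531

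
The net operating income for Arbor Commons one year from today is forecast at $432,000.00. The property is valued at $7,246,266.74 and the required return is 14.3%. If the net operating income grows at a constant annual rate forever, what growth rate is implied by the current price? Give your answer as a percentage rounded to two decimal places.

8.34%

P = D₁/(r−g) ⇒ g = r − D₁/P = 0.143 − $432,000.00/$7,246,266.74 = 0.083383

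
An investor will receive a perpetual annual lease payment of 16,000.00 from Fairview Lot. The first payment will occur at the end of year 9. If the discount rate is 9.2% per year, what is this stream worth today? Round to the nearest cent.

Value at end of year 8: C / r = 16,000.00 / 0.092 = 173,913.0435
Discount to today: PV = 173,913.0435 / (1 + 0.092)^8 = 173,913.0435 / 2.022000 = 86,010.42

86010.42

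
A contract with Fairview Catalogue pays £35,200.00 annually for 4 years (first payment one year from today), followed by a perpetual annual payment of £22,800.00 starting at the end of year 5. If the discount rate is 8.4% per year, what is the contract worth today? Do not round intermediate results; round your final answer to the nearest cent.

PV of 4-year annuity: £35,200.00 × [1 − (1+0.084)^−4] / 0.084 = 115556.31718
Perpetuity value at year 4: £22,800.00 / 0.084 = 271428.57143
PV of perpetuity: 271428.57143 / (1+0.084)^4 = 196579.59325
Total PV = 115556.31718 + 196579.59325 = 312135.91044

£312135.91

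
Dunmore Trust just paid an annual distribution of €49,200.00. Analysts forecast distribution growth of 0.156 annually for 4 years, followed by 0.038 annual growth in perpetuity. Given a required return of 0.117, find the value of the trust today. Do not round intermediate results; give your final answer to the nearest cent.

D_1 = 56875.20000
D_2 = 65747.73120
D_3 = 76004.37727
D_4 = 87861.06012
Terminal value at year 4: TV = D_4×(1+g_2)/(r−g_2) = 91199.78041/0.079 = 1154427.60007
P_0 = D_1/(1+r)^1 + D_2/(1+r)^2 + D_3/(1+r)^3 + D_4/(1+r)^4 + TV/(1+r)^4
    = 50917.81558 + 52695.60860 + 54535.47318 + 56439.57654 + 741573.17026 = 956161.64416

€956161.64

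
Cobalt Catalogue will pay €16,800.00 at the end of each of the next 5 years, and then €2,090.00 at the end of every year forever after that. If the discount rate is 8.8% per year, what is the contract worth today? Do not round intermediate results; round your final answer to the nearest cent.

€81264.93

PV of 5-year annuity: €16,800.00 × [1 − (1+0.088)^−5] / 0.088 = 65686.65931
Perpetuity value at year 5: €2,090.00 / 0.088 = 23750.00000
PV of perpetuity: 23750.00000 / (1+0.088)^5 = 15578.26679
Total PV = 65686.65931 + 15578.26679 = 81264.92610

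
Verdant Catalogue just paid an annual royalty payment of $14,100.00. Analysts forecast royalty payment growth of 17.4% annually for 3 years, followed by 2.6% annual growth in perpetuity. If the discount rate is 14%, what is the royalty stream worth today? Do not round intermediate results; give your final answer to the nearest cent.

D_1 = 16553.40000
D_2 = 19433.69160
D_3 = 22815.15394
Terminal value at year 3: TV = D_3×(1+g_2)/(r−g_2) = 23408.34794/0.114 = 205336.38545
P_0 = D_1/(1+r)^1 + D_2/(1+r)^2 + D_3/(1+r)^3 + TV/(1+r)^3
    = 14520.52632 + 14953.59464 + 15399.57905 + 138596.21142 = 183469.91142

$183469.91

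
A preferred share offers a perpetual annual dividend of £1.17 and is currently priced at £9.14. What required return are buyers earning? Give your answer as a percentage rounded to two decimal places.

P = C/r ⇒ r = C/P = £1.17/£9.14 = 0.128009

12.80%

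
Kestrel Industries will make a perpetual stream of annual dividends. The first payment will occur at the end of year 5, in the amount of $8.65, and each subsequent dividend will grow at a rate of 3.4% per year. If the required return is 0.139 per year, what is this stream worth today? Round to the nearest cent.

Value at end of year 4: C₁ / (r − g) = $8.65 / (0.139 − 0.034) = $82.3810
Discount to today: PV = $82.3810 / (1 + 0.139)^4 = $82.3810 / 1.683042 = $48.95

$48.95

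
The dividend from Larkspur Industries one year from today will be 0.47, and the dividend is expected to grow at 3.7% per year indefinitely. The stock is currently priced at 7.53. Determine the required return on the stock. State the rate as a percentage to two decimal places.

P = D₁/(r − g) ⇒ r = D₁/P + g = 0.4700/7.53 + 0.037 = 0.062417 + 0.037 = 0.099417

9.94%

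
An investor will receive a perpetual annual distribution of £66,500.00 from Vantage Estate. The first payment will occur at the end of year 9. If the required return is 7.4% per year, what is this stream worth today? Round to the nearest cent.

Value at end of year 8: C / r = £66,500.00 / 0.074 = £898,648.6486
Discount to today: PV = £898,648.6486 / (1 + 0.074)^8 = £898,648.6486 / 1.770249 = £507,639.81

£507639.81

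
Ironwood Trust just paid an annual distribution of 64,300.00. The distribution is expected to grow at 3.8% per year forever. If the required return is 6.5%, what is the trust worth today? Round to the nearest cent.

D₁ = D₀ × (1 + g) = 64,300.00 × 1.038 = 66,743.4000
Growing perpetuity: P = D₁ / (r − g) = 66,743.4000 / (0.065 − 0.038) = 2,471,977.78

2471977.78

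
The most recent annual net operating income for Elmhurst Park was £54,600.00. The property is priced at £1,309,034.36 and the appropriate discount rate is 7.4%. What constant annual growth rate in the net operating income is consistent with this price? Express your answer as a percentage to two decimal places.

3.10%

P = D₀(1+g)/(r−g) ⇒ P(r−g) = D₀(1+g) ⇒ g(P+D₀) = P·r − D₀
g = (P·r − D₀)/(P + D₀) = (£1,309,034.36×0.074 − £54,600.00) / (£1,309,034.36 + £54,600.00) = 0.030997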